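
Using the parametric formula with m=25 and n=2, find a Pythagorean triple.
(621, 100, 629)

Euclid's formula: a = m² - n², b = 2mn, c = m² + n²
m = 25, n = 2
a = 25² - 2² = 625 - 4 = 621
b = 2 × 25 × 2 = 100
c = 25² + 2² = 625 + 4 = 629
Verification: 621² + 100² = 385641 + 10000 = 395641 = 629² ✓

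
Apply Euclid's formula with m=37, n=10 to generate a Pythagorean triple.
(1269, 740, 1469)

Euclid's formula: a = m² - n², b = 2mn, c = m² + n²
m = 37, n = 10
a = 37² - 10² = 1369 - 100 = 1269
b = 2 × 37 × 10 = 740
c = 37² + 10² = 1369 + 100 = 1469
Verification: 1269² + 740² = 1610361 + 547600 = 2157961 = 1469² ✓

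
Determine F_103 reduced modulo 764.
17

Matrix identity: Q^n = [[F_(n+1), F_n], [F_n, F_(n-1)]] with Q = [[1,1],[1,0]].
n = 103 = 1100111₂. Square-and-multiply, entries mod 764:
Q^1 = [[1,1],[1,0]]
Q^3 = (Q^1)²·Q = [[3,2],[2,1]]
Q^6 = (Q^3)² = [[13,8],[8,5]]
Q^12 = (Q^6)² = [[233,144],[144,89]]
Q^25 = (Q^12)²·Q = [[681,153],[153,528]]
Q^51 = (Q^25)²·Q = [[591,502],[502,89]]
Q^103 = (Q^51)²·Q = [[633,17],[17,616]]
F_103 mod 764 = Q^103[0][1] = 17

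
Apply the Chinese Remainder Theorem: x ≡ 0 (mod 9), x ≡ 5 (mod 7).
54

Using Chinese Remainder Theorem:
M = 9 × 7 = 63
M1 = 7, M2 = 9
y1 = 7^(-1) mod 9 = 4
y2 = 9^(-1) mod 7 = 4
x = (0×7×4 + 5×9×4) mod 63 = 54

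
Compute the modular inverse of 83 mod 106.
23

gcd(83, 106) = 1, so the inverse exists.
Extended Euclidean algorithm on (106, 83):
106 = 1 × 83 + 23  ⟹  23 = (1)·106 + (-1)·83
83 = 3 × 23 + 14  ⟹  14 = (-3)·106 + (4)·83
23 = 1 × 14 + 9  ⟹  9 = (4)·106 + (-5)·83
14 = 1 × 9 + 5  ⟹  5 = (-7)·106 + (9)·83
9 = 1 × 5 + 4  ⟹  4 = (11)·106 + (-14)·83
5 = 1 × 4 + 1  ⟹  1 = (-18)·106 + (23)·83
So (23)·83 ≡ 1 (mod 106), i.e. 83^(-1) ≡ 23 (mod 106).
Check: 83 × 23 = 1909 ≡ 1 (mod 106)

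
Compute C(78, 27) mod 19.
0

Using Lucas' theorem:
Write n=78 and k=27 in base 19:
n in base 19: [4, 2]
k in base 19: [1, 8]
C(78,27) mod 19 = ∏ C(n_i, k_i) mod 19
Digit binomials (mod 19): C(4,1) = 4; C(2,8) = 0 (k_i > n_i)
Product: 4 × 0 = 0 ≡ 0 (mod 19)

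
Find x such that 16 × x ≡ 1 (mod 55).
31

gcd(16, 55) = 1, so the inverse exists.
Extended Euclidean algorithm on (55, 16):
55 = 3 × 16 + 7  ⟹  7 = (1)·55 + (-3)·16
16 = 2 × 7 + 2  ⟹  2 = (-2)·55 + (7)·16
7 = 3 × 2 + 1  ⟹  1 = (7)·55 + (-24)·16
So (-24)·16 ≡ 1 (mod 55), i.e. 16^(-1) ≡ -24 ≡ 31 (mod 55).
Check: 16 × 31 = 496 ≡ 1 (mod 55)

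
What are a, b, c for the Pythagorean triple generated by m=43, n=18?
(1525, 1548, 2173)

Euclid's formula: a = m² - n², b = 2mn, c = m² + n²
m = 43, n = 18
a = 43² - 18² = 1849 - 324 = 1525
b = 2 × 43 × 18 = 1548
c = 43² + 18² = 1849 + 324 = 2173
Verification: 1525² + 1548² = 2325625 + 2396304 = 4721929 = 2173² ✓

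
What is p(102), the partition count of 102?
241265379

p(n) counts ways to write n as a sum of positive integers (order ignored).
Euler's pentagonal recurrence: p(k) = p(k-1) + p(k-2) - p(k-5) - p(k-7) + p(k-12) + p(k-15) - ... (offsets j(3j∓1)/2, signs ++--, p(0)=1, p(<0)=0).
DP table for k = 0..101: p(0)=1, p(1)=1, p(2)=2, p(3)=3, p(4)=5, p(5)=7, p(6)=11, p(7)=15, p(8)=22, p(9)=30, p(10)=42, p(11)=56, p(12)=77, p(13)=101, p(14)=135, p(15)=176, p(16)=231, p(17)=297, p(18)=385, p(19)=490, p(20)=627, p(21)=792, p(22)=1002, p(23)=1255, p(24)=1575, p(25)=1958, p(26)=2436, p(27)=3010, p(28)=3718, p(29)=4565, p(30)=5604, p(31)=6842, p(32)=8349, p(33)=10143, p(34)=12310, p(35)=14883, p(36)=17977, p(37)=21637, p(38)=26015, p(39)=31185, p(40)=37338, p(41)=44583, p(42)=53174, p(43)=63261, p(44)=75175, p(45)=89134, p(46)=105558, p(47)=124754, p(48)=147273, p(49)=173525, p(50)=204226, p(51)=239943, p(52)=281589, p(53)=329931, p(54)=386155, p(55)=451276, p(56)=526823, p(57)=614154, p(58)=715220, p(59)=831820, p(60)=966467, p(61)=1121505, p(62)=1300156, p(63)=1505499, p(64)=1741630, p(65)=2012558, p(66)=2323520, p(67)=2679689, p(68)=3087735, p(69)=3554345, p(70)=4087968, p(71)=4697205, p(72)=5392783, p(73)=6185689, p(74)=7089500, p(75)=8118264, p(76)=9289091, p(77)=10619863, p(78)=12132164, p(79)=13848650, p(80)=15796476, p(81)=18004327, p(82)=20506255, p(83)=23338469, p(84)=26543660, p(85)=30167357, p(86)=34262962, p(87)=38887673, p(88)=44108109, p(89)=49995925, p(90)=56634173, p(91)=64112359, p(92)=72533807, p(93)=82010177, p(94)=92669720, p(95)=104651419, p(96)=118114304, p(97)=133230930, p(98)=150198136, p(99)=169229875, p(100)=190569292, p(101)=214481126.
Final step: p(102) = p(101) + p(100) - p(97) - p(95) + p(90) + p(87) - p(80) - p(76) + p(67) + p(62) - p(51) - p(45) + p(32) + p(25) - p(10) - p(2)
= 214481126 + 190569292 - 133230930 - 104651419 + 56634173 + 38887673 - 15796476 - 9289091 + 2679689 + 1300156 - 239943 - 89134 + 8349 + 1958 - 42 - 2
= 241265379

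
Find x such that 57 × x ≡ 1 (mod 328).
305

gcd(57, 328) = 1, so the inverse exists.
Extended Euclidean algorithm on (328, 57):
328 = 5 × 57 + 43  ⟹  43 = (1)·328 + (-5)·57
57 = 1 × 43 + 14  ⟹  14 = (-1)·328 + (6)·57
43 = 3 × 14 + 1  ⟹  1 = (4)·328 + (-23)·57
So (-23)·57 ≡ 1 (mod 328), i.e. 57^(-1) ≡ -23 ≡ 305 (mod 328).
Check: 57 × 305 = 17385 ≡ 1 (mod 328)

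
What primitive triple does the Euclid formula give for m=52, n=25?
(2079, 2600, 3329)

Euclid's formula: a = m² - n², b = 2mn, c = m² + n²
m = 52, n = 25
a = 52² - 25² = 2704 - 625 = 2079
b = 2 × 52 × 25 = 2600
c = 52² + 25² = 2704 + 625 = 3329
Verification: 2079² + 2600² = 4322241 + 6760000 = 11082241 = 3329² ✓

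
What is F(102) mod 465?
206

Matrix identity: Q^n = [[F_(n+1), F_n], [F_n, F_(n-1)]] with Q = [[1,1],[1,0]].
n = 102 = 1100110₂. Square-and-multiply, entries mod 465:
Q^1 = [[1,1],[1,0]]
Q^3 = (Q^1)²·Q = [[3,2],[2,1]]
Q^6 = (Q^3)² = [[13,8],[8,5]]
Q^12 = (Q^6)² = [[233,144],[144,89]]
Q^25 = (Q^12)²·Q = [[28,160],[160,333]]
Q^51 = (Q^25)²·Q = [[444,344],[344,100]]
Q^102 = (Q^51)² = [[202,206],[206,461]]
F_102 mod 465 = Q^102[0][1] = 206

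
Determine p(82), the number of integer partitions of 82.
20506255

p(n) counts ways to write n as a sum of positive integers (order ignored).
Euler's pentagonal recurrence: p(k) = p(k-1) + p(k-2) - p(k-5) - p(k-7) + p(k-12) + p(k-15) - ... (offsets j(3j∓1)/2, signs ++--, p(0)=1, p(<0)=0).
DP table for k = 0..81: p(0)=1, p(1)=1, p(2)=2, p(3)=3, p(4)=5, p(5)=7, p(6)=11, p(7)=15, p(8)=22, p(9)=30, p(10)=42, p(11)=56, p(12)=77, p(13)=101, p(14)=135, p(15)=176, p(16)=231, p(17)=297, p(18)=385, p(19)=490, p(20)=627, p(21)=792, p(22)=1002, p(23)=1255, p(24)=1575, p(25)=1958, p(26)=2436, p(27)=3010, p(28)=3718, p(29)=4565, p(30)=5604, p(31)=6842, p(32)=8349, p(33)=10143, p(34)=12310, p(35)=14883, p(36)=17977, p(37)=21637, p(38)=26015, p(39)=31185, p(40)=37338, p(41)=44583, p(42)=53174, p(43)=63261, p(44)=75175, p(45)=89134, p(46)=105558, p(47)=124754, p(48)=147273, p(49)=173525, p(50)=204226, p(51)=239943, p(52)=281589, p(53)=329931, p(54)=386155, p(55)=451276, p(56)=526823, p(57)=614154, p(58)=715220, p(59)=831820, p(60)=966467, p(61)=1121505, p(62)=1300156, p(63)=1505499, p(64)=1741630, p(65)=2012558, p(66)=2323520, p(67)=2679689, p(68)=3087735, p(69)=3554345, p(70)=4087968, p(71)=4697205, p(72)=5392783, p(73)=6185689, p(74)=7089500, p(75)=8118264, p(76)=9289091, p(77)=10619863, p(78)=12132164, p(79)=13848650, p(80)=15796476, p(81)=18004327.
Final step: p(82) = p(81) + p(80) - p(77) - p(75) + p(70) + p(67) - p(60) - p(56) + p(47) + p(42) - p(31) - p(25) + p(12) + p(5)
= 18004327 + 15796476 - 10619863 - 8118264 + 4087968 + 2679689 - 966467 - 526823 + 124754 + 53174 - 6842 - 1958 + 77 + 7
= 20506255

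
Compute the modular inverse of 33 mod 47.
10

gcd(33, 47) = 1, so the inverse exists.
Extended Euclidean algorithm on (47, 33):
47 = 1 × 33 + 14  ⟹  14 = (1)·47 + (-1)·33
33 = 2 × 14 + 5  ⟹  5 = (-2)·47 + (3)·33
14 = 2 × 5 + 4  ⟹  4 = (5)·47 + (-7)·33
5 = 1 × 4 + 1  ⟹  1 = (-7)·47 + (10)·33
So (10)·33 ≡ 1 (mod 47), i.e. 33^(-1) ≡ 10 (mod 47).
Check: 33 × 10 = 330 ≡ 1 (mod 47)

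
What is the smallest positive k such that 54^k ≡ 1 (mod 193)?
96

193 is prime, so ord(54) divides φ(193) = 192.
Divisors of 192: 1, 2, 3, 4, 6, 8, 12, 16, 24, 32, 48, 64, 96, 192.
Repeated squaring: 54^1 ≡ 54, 54^2 ≡ 21, 54^4 ≡ 55, 54^8 ≡ 130, 54^16 ≡ 109, 54^32 ≡ 108, 54^64 ≡ 84, 54^128 ≡ 108 (mod 193).
Test 54^d mod 193 for each divisor d in increasing order:
54^1 ≡ 54
54^2 ≡ 21
54^3 = 54^2·54^1 ≡ 169
54^4 ≡ 55
54^6 = 54^4·54^2 ≡ 190
54^8 ≡ 130
54^12 = 54^8·54^4 ≡ 9
54^16 ≡ 109
54^24 = 54^16·54^8 ≡ 81
54^32 ≡ 108
54^48 = 54^32·54^16 ≡ 192
54^64 ≡ 84
54^96 = 54^64·54^32 ≡ 1  ← first divisor giving 1
The order is 96.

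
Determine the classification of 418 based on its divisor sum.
deficient

Proper divisors of 418: sum = 1 + 2 + 11 + 19 + 22 + 38 + 209 = 302
Since 302 < 418, 418 is deficient.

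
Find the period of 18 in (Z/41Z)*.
5

41 is prime, so ord(18) divides φ(41) = 40.
Divisors of 40: 1, 2, 4, 5, 8, 10, 20, 40.
Repeated squaring: 18^1 ≡ 18, 18^2 ≡ 37, 18^4 ≡ 16, 18^8 ≡ 10, 18^16 ≡ 18, 18^32 ≡ 37 (mod 41).
Test 18^d mod 41 for each divisor d in increasing order:
18^1 ≡ 18
18^2 ≡ 37
18^4 ≡ 16
18^5 = 18^4·18^1 ≡ 1  ← first divisor giving 1
The order is 5.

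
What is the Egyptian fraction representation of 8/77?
1/10 + 1/257 + 1/197890

Greedy algorithm:
8/77: ceiling(77/8) = 10, use 1/10
3/770: ceiling(770/3) = 257, use 1/257
1/197890: ceiling(197890/1) = 197890, use 1/197890
Result: 8/77 = 1/10 + 1/257 + 1/197890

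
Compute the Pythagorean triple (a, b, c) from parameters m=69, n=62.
(917, 8556, 8605)

Euclid's formula: a = m² - n², b = 2mn, c = m² + n²
m = 69, n = 62
a = 69² - 62² = 4761 - 3844 = 917
b = 2 × 69 × 62 = 8556
c = 69² + 62² = 4761 + 3844 = 8605
Verification: 917² + 8556² = 840889 + 73205136 = 74046025 = 8605² ✓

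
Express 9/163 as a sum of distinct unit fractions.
1/19 + 1/388 + 1/171663 + 1/41255288134 + 1/4254996997507147716756

Greedy algorithm:
9/163: ceiling(163/9) = 19, use 1/19
8/3097: ceiling(3097/8) = 388, use 1/388
7/1201636: ceiling(1201636/7) = 171663, use 1/171663
5/206276440668: ceiling(206276440668/5) = 41255288134, use 1/41255288134
1/4254996997507147716756: ceiling(4254996997507147716756/1) = 4254996997507147716756, use 1/4254996997507147716756
Result: 9/163 = 1/19 + 1/388 + 1/171663 + 1/41255288134 + 1/4254996997507147716756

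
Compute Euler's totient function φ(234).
72

234 = 2 × 3^2 × 13
φ(n) = n × ∏(1 - 1/p) for each prime p dividing n
φ(234) = 234 × (1 - 1/2) × (1 - 1/3) × (1 - 1/13) = 72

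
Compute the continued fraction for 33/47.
[0; 1, 2, 2, 1, 4]

Euclidean algorithm steps:
33 = 0 × 47 + 33
47 = 1 × 33 + 14
33 = 2 × 14 + 5
14 = 2 × 5 + 4
5 = 1 × 4 + 1
4 = 4 × 1 + 0
Continued fraction: [0; 1, 2, 2, 1, 4]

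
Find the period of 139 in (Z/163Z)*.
162

163 is prime, so ord(139) divides φ(163) = 162.
Divisors of 162: 1, 2, 3, 6, 9, 18, 27, 54, 81, 162.
Repeated squaring: 139^1 ≡ 139, 139^2 ≡ 87, 139^4 ≡ 71, 139^8 ≡ 151, 139^16 ≡ 144, 139^32 ≡ 35, 139^64 ≡ 84, 139^128 ≡ 47 (mod 163).
Test 139^d mod 163 for each divisor d in increasing order:
139^1 ≡ 139
139^2 ≡ 87
139^3 = 139^2·139^1 ≡ 31
139^6 = 139^4·139^2 ≡ 146
139^9 = 139^8·139^1 ≡ 125
139^18 = 139^16·139^2 ≡ 140
139^27 = 139^16·139^8·139^2·139^1 ≡ 59
139^54 = 139^32·139^16·139^4·139^2 ≡ 58
139^81 = 139^64·139^16·139^1 ≡ 162
139^162 = 139^128·139^32·139^2 ≡ 1  ← first divisor giving 1
The order is 162.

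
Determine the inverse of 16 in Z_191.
12

gcd(16, 191) = 1, so the inverse exists.
Extended Euclidean algorithm on (191, 16):
191 = 11 × 16 + 15  ⟹  15 = (1)·191 + (-11)·16
16 = 1 × 15 + 1  ⟹  1 = (-1)·191 + (12)·16
So (12)·16 ≡ 1 (mod 191), i.e. 16^(-1) ≡ 12 (mod 191).
Check: 16 × 12 = 192 ≡ 1 (mod 191)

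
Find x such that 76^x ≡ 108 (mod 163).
107

Baby-step giant-step with step n = ⌈√163⌉ = 13.
Baby steps 76^j mod 163 (j:value) for j=0..12: 0:1, 1:76, 2:71, 3:17, 4:151, 5:66, 6:126, 7:122, 8:144, 9:23, 10:118, 11:3, 12:65.
Giant-step multiplier: 76^(-13) ≡ 76^(162-13) = 76^149 ≡ 75 (mod 163).
Giant steps γ_i = 108·75^i mod 163: γ_0=108, γ_1=113, γ_2=162, γ_3=88, γ_4=80, γ_5=132, γ_6=120, γ_7=35, γ_8=17 (in table at j=3).
x = i·n + j = 8·13 + 3 = 107.
Check: 76^107 ≡ 108 (mod 163).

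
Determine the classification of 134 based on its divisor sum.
deficient

Proper divisors of 134: sum = 1 + 2 + 67 = 70
Since 70 < 134, 134 is deficient.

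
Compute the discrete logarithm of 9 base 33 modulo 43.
38

Baby-step giant-step with step n = ⌈√43⌉ = 7.
Baby steps 33^j mod 43 (j:value) for j=0..6: 0:1, 1:33, 2:14, 3:32, 4:24, 5:18, 6:35.
Giant-step multiplier: 33^(-7) ≡ 33^(42-7) = 33^35 ≡ 7 (mod 43).
Giant steps γ_i = 9·7^i mod 43: γ_0=9, γ_1=20, γ_2=11, γ_3=34, γ_4=23, γ_5=32 (in table at j=3).
x = i·n + j = 5·7 + 3 = 38.
Check: 33^38 ≡ 9 (mod 43).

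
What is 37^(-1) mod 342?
37

gcd(37, 342) = 1, so the inverse exists.
Extended Euclidean algorithm on (342, 37):
342 = 9 × 37 + 9  ⟹  9 = (1)·342 + (-9)·37
37 = 4 × 9 + 1  ⟹  1 = (-4)·342 + (37)·37
So (37)·37 ≡ 1 (mod 342), i.e. 37^(-1) ≡ 37 (mod 342).
Check: 37 × 37 = 1369 ≡ 1 (mod 342)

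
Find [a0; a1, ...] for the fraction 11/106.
[0; 9, 1, 1, 1, 3]

Euclidean algorithm steps:
11 = 0 × 106 + 11
106 = 9 × 11 + 7
11 = 1 × 7 + 4
7 = 1 × 4 + 3
4 = 1 × 3 + 1
3 = 3 × 1 + 0
Continued fraction: [0; 9, 1, 1, 1, 3]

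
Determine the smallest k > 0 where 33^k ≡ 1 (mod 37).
9

37 is prime, so ord(33) divides φ(37) = 36.
Divisors of 36: 1, 2, 3, 4, 6, 9, 12, 18, 36.
Repeated squaring: 33^1 ≡ 33, 33^2 ≡ 16, 33^4 ≡ 34, 33^8 ≡ 9, 33^16 ≡ 7, 33^32 ≡ 12 (mod 37).
Test 33^d mod 37 for each divisor d in increasing order:
33^1 ≡ 33
33^2 ≡ 16
33^3 = 33^2·33^1 ≡ 10
33^4 ≡ 34
33^6 = 33^4·33^2 ≡ 26
33^9 = 33^8·33^1 ≡ 1  ← first divisor giving 1
The order is 9.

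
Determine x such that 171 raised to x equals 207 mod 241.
149

Baby-step giant-step with step n = ⌈√241⌉ = 16.
Baby steps 171^j mod 241 (j:value) for j=0..15: 0:1, 1:171, 2:80, 3:184, 4:134, 5:19, 6:116, 7:74, 8:122, 9:136, 10:120, 11:35, 12:201, 13:149, 14:174, 15:111.
Giant-step multiplier: 171^(-16) ≡ 171^(240-16) = 171^224 ≡ 54 (mod 241).
Giant steps γ_i = 207·54^i mod 241: γ_0=207, γ_1=92, γ_2=148, γ_3=39, γ_4=178, γ_5=213, γ_6=175, γ_7=51, γ_8=103, γ_9=19 (in table at j=5).
x = i·n + j = 9·16 + 5 = 149.
Check: 171^149 ≡ 207 (mod 241).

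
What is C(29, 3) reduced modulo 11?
2

Using Lucas' theorem:
Write n=29 and k=3 in base 11:
n in base 11: [2, 7]
k in base 11: [0, 3]
C(29,3) mod 11 = ∏ C(n_i, k_i) mod 11
Digit binomials (mod 11): C(2,0) = 1; C(7,3) = 35 ≡ 2
Product: 1 × 2 = 2 ≡ 2 (mod 11)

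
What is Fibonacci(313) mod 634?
629

Matrix identity: Q^n = [[F_(n+1), F_n], [F_n, F_(n-1)]] with Q = [[1,1],[1,0]].
n = 313 = 100111001₂. Square-and-multiply, entries mod 634:
Q^1 = [[1,1],[1,0]]
Q^2 = (Q^1)² = [[2,1],[1,1]]
Q^4 = (Q^2)² = [[5,3],[3,2]]
Q^9 = (Q^4)²·Q = [[55,34],[34,21]]
Q^19 = (Q^9)²·Q = [[425,377],[377,48]]
Q^39 = (Q^19)²·Q = [[215,48],[48,167]]
Q^78 = (Q^39)² = [[345,584],[584,395]]
Q^156 = (Q^78)² = [[431,406],[406,25]]
Q^313 = (Q^156)²·Q = [[3,629],[629,8]]
F_313 mod 634 = Q^313[0][1] = 629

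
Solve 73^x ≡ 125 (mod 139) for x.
132

Baby-step giant-step with step n = ⌈√139⌉ = 12.
Baby steps 73^j mod 139 (j:value) for j=0..11: 0:1, 1:73, 2:47, 3:95, 4:124, 5:17, 6:129, 7:104, 8:86, 9:23, 10:11, 11:108.
Giant-step multiplier: 73^(-12) ≡ 73^(138-12) = 73^126 ≡ 57 (mod 139).
Giant steps γ_i = 125·57^i mod 139: γ_0=125, γ_1=36, γ_2=106, γ_3=65, γ_4=91, γ_5=44, γ_6=6, γ_7=64, γ_8=34, γ_9=131, γ_10=100, γ_11=1 (in table at j=0).
x = i·n + j = 11·12 + 0 = 132.
Check: 73^132 ≡ 125 (mod 139).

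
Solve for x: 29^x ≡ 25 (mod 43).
34

Baby-step giant-step with step n = ⌈√43⌉ = 7.
Baby steps 29^j mod 43 (j:value) for j=0..6: 0:1, 1:29, 2:24, 3:8, 4:17, 5:20, 6:21.
Giant-step multiplier: 29^(-7) ≡ 29^(42-7) = 29^35 ≡ 37 (mod 43).
Giant steps γ_i = 25·37^i mod 43: γ_0=25, γ_1=22, γ_2=40, γ_3=18, γ_4=21 (in table at j=6).
x = i·n + j = 4·7 + 6 = 34.
Check: 29^34 ≡ 25 (mod 43).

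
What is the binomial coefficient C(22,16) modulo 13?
6

Using Lucas' theorem:
Write n=22 and k=16 in base 13:
n in base 13: [1, 9]
k in base 13: [1, 3]
C(22,16) mod 13 = ∏ C(n_i, k_i) mod 13
Digit binomials (mod 13): C(1,1) = 1; C(9,3) = 84 ≡ 6
Product: 1 × 6 = 6 ≡ 6 (mod 13)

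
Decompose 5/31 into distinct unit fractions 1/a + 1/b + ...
1/7 + 1/55 + 1/3979 + 1/23744683 + 1/1127619917796295

Greedy algorithm:
5/31: ceiling(31/5) = 7, use 1/7
4/217: ceiling(217/4) = 55, use 1/55
3/11935: ceiling(11935/3) = 3979, use 1/3979
2/47489365: ceiling(47489365/2) = 23744683, use 1/23744683
1/1127619917796295: ceiling(1127619917796295/1) = 1127619917796295, use 1/1127619917796295
Result: 5/31 = 1/7 + 1/55 + 1/3979 + 1/23744683 + 1/1127619917796295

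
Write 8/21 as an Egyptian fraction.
1/3 + 1/21

Greedy algorithm:
8/21: ceiling(21/8) = 3, use 1/3
1/21: ceiling(21/1) = 21, use 1/21
Result: 8/21 = 1/3 + 1/21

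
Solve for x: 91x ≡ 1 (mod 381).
67

gcd(91, 381) = 1, so the inverse exists.
Extended Euclidean algorithm on (381, 91):
381 = 4 × 91 + 17  ⟹  17 = (1)·381 + (-4)·91
91 = 5 × 17 + 6  ⟹  6 = (-5)·381 + (21)·91
17 = 2 × 6 + 5  ⟹  5 = (11)·381 + (-46)·91
6 = 1 × 5 + 1  ⟹  1 = (-16)·381 + (67)·91
So (67)·91 ≡ 1 (mod 381), i.e. 91^(-1) ≡ 67 (mod 381).
Check: 91 × 67 = 6097 ≡ 1 (mod 381)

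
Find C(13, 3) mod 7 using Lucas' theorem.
6

Using Lucas' theorem:
Write n=13 and k=3 in base 7:
n in base 7: [1, 6]
k in base 7: [0, 3]
C(13,3) mod 7 = ∏ C(n_i, k_i) mod 7
Digit binomials (mod 7): C(1,0) = 1; C(6,3) = 20 ≡ 6
Product: 1 × 6 = 6 ≡ 6 (mod 7)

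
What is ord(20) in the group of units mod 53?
52

53 is prime, so ord(20) divides φ(53) = 52.
Divisors of 52: 1, 2, 4, 13, 26, 52.
Repeated squaring: 20^1 ≡ 20, 20^2 ≡ 29, 20^4 ≡ 46, 20^8 ≡ 49, 20^16 ≡ 16, 20^32 ≡ 44 (mod 53).
Test 20^d mod 53 for each divisor d in increasing order:
20^1 ≡ 20
20^2 ≡ 29
20^4 ≡ 46
20^13 = 20^8·20^4·20^1 ≡ 30
20^26 = 20^16·20^8·20^2 ≡ 52
20^52 = 20^32·20^16·20^4 ≡ 1  ← first divisor giving 1
The order is 52.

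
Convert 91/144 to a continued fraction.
[0; 1, 1, 1, 2, 1, 1, 7]

Euclidean algorithm steps:
91 = 0 × 144 + 91
144 = 1 × 91 + 53
91 = 1 × 53 + 38
53 = 1 × 38 + 15
38 = 2 × 15 + 8
15 = 1 × 8 + 7
8 = 1 × 7 + 1
7 = 7 × 1 + 0
Continued fraction: [0; 1, 1, 1, 2, 1, 1, 7]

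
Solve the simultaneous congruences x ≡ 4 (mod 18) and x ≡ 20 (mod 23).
112

Using Chinese Remainder Theorem:
M = 18 × 23 = 414
M1 = 23, M2 = 18
y1 = 23^(-1) mod 18 = 11
y2 = 18^(-1) mod 23 = 9
x = (4×23×11 + 20×18×9) mod 414 = 112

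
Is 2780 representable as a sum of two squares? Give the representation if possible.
Not possible

Factorization: 2780 = 2^2 × 5 × 139
By Fermat: n is sum of two squares iff every prime p ≡ 3 (mod 4) appears to even power.
Prime(s) ≡ 3 (mod 4) with odd exponent: [(139, 1)]
Therefore 2780 cannot be expressed as a² + b².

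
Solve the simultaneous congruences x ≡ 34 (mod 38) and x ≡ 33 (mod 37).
1402

Using Chinese Remainder Theorem:
M = 38 × 37 = 1406
M1 = 37, M2 = 38
y1 = 37^(-1) mod 38 = 37
y2 = 38^(-1) mod 37 = 1
x = (34×37×37 + 33×38×1) mod 1406 = 1402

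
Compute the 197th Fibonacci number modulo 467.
281

Matrix identity: Q^n = [[F_(n+1), F_n], [F_n, F_(n-1)]] with Q = [[1,1],[1,0]].
n = 197 = 11000101₂. Square-and-multiply, entries mod 467:
Q^1 = [[1,1],[1,0]]
Q^3 = (Q^1)²·Q = [[3,2],[2,1]]
Q^6 = (Q^3)² = [[13,8],[8,5]]
Q^12 = (Q^6)² = [[233,144],[144,89]]
Q^24 = (Q^12)² = [[305,135],[135,170]]
Q^49 = (Q^24)²·Q = [[250,104],[104,146]]
Q^98 = (Q^49)² = [[464,88],[88,376]]
Q^197 = (Q^98)²·Q = [[415,281],[281,134]]
F_197 mod 467 = Q^197[0][1] = 281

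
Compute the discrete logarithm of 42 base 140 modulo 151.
122

Baby-step giant-step with step n = ⌈√151⌉ = 13.
Baby steps 140^j mod 151 (j:value) for j=0..12: 0:1, 1:140, 2:121, 3:28, 4:145, 5:66, 6:29, 7:134, 8:36, 9:57, 10:128, 11:102, 12:86.
Giant-step multiplier: 140^(-13) ≡ 140^(150-13) = 140^137 ≡ 117 (mod 151).
Giant steps γ_i = 42·117^i mod 151: γ_0=42, γ_1=82, γ_2=81, γ_3=115, γ_4=16, γ_5=60, γ_6=74, γ_7=51, γ_8=78, γ_9=66 (in table at j=5).
x = i·n + j = 9·13 + 5 = 122.
Check: 140^122 ≡ 42 (mod 151).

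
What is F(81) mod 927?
286

Matrix identity: Q^n = [[F_(n+1), F_n], [F_n, F_(n-1)]] with Q = [[1,1],[1,0]].
n = 81 = 1010001₂. Square-and-multiply, entries mod 927:
Q^1 = [[1,1],[1,0]]
Q^2 = (Q^1)² = [[2,1],[1,1]]
Q^5 = (Q^2)²·Q = [[8,5],[5,3]]
Q^10 = (Q^5)² = [[89,55],[55,34]]
Q^20 = (Q^10)² = [[749,276],[276,473]]
Q^40 = (Q^20)² = [[328,771],[771,484]]
Q^81 = (Q^40)²·Q = [[613,286],[286,327]]
F_81 mod 927 = Q^81[0][1] = 286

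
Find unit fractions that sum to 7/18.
1/3 + 1/18

Greedy algorithm:
7/18: ceiling(18/7) = 3, use 1/3
1/18: ceiling(18/1) = 18, use 1/18
Result: 7/18 = 1/3 + 1/18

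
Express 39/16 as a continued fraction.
[2; 2, 3, 2]

Euclidean algorithm steps:
39 = 2 × 16 + 7
16 = 2 × 7 + 2
7 = 3 × 2 + 1
2 = 2 × 1 + 0
Continued fraction: [2; 2, 3, 2]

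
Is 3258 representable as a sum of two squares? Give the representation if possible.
3² + 57² (a=3, b=57)

Factorization: 3258 = 2 × 3^2 × 181
By Fermat: n is sum of two squares iff every prime p ≡ 3 (mod 4) appears to even power.
All primes ≡ 3 (mod 4) appear to even power.
Search a = 0, 1, 2, … for 3258 - a² a perfect square: first hit at a = 3: 3258 - 9 = 3249 = 57².
3258 = 3² + 57² = 9 + 3249 ✓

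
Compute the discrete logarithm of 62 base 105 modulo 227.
32

Baby-step giant-step with step n = ⌈√227⌉ = 16.
Baby steps 105^j mod 227 (j:value) for j=0..15: 0:1, 1:105, 2:129, 3:152, 4:70, 5:86, 6:177, 7:198, 8:133, 9:118, 10:132, 11:13, 12:3, 13:88, 14:160, 15:2.
Giant-step multiplier: 105^(-16) ≡ 105^(226-16) = 105^210 ≡ 40 (mod 227).
Giant steps γ_i = 62·40^i mod 227: γ_0=62, γ_1=210, γ_2=1 (in table at j=0).
x = i·n + j = 2·16 + 0 = 32.
Check: 105^32 ≡ 62 (mod 227).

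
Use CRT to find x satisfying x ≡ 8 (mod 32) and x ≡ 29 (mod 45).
1064

Using Chinese Remainder Theorem:
M = 32 × 45 = 1440
M1 = 45, M2 = 32
y1 = 45^(-1) mod 32 = 5
y2 = 32^(-1) mod 45 = 38
x = (8×45×5 + 29×32×38) mod 1440 = 1064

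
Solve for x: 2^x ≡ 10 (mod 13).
10

Baby-step giant-step with step n = ⌈√13⌉ = 4.
Baby steps 2^j mod 13 (j:value) for j=0..3: 0:1, 1:2, 2:4, 3:8.
Giant-step multiplier: 2^(-4) ≡ 2^(12-4) = 2^8 ≡ 9 (mod 13).
Giant steps γ_i = 10·9^i mod 13: γ_0=10, γ_1=12, γ_2=4 (in table at j=2).
x = i·n + j = 2·4 + 2 = 10.
Check: 2^10 ≡ 10 (mod 13).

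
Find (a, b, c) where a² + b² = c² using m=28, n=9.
(703, 504, 865)

Euclid's formula: a = m² - n², b = 2mn, c = m² + n²
m = 28, n = 9
a = 28² - 9² = 784 - 81 = 703
b = 2 × 28 × 9 = 504
c = 28² + 9² = 784 + 81 = 865
Verification: 703² + 504² = 494209 + 254016 = 748225 = 865² ✓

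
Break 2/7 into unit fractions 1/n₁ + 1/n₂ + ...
1/4 + 1/28

Greedy algorithm:
2/7: ceiling(7/2) = 4, use 1/4
1/28: ceiling(28/1) = 28, use 1/28
Result: 2/7 = 1/4 + 1/28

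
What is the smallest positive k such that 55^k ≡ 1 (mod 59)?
58

59 is prime, so ord(55) divides φ(59) = 58.
Divisors of 58: 1, 2, 29, 58.
Repeated squaring: 55^1 ≡ 55, 55^2 ≡ 16, 55^4 ≡ 20, 55^8 ≡ 46, 55^16 ≡ 51, 55^32 ≡ 5 (mod 59).
Test 55^d mod 59 for each divisor d in increasing order:
55^1 ≡ 55
55^2 ≡ 16
55^29 = 55^16·55^8·55^4·55^1 ≡ 58
55^58 = 55^32·55^16·55^8·55^2 ≡ 1  ← first divisor giving 1
The order is 58.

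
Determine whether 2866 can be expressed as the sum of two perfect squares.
29² + 45² (a=29, b=45)

Factorization: 2866 = 2 × 1433
By Fermat: n is sum of two squares iff every prime p ≡ 3 (mod 4) appears to even power.
All primes ≡ 3 (mod 4) appear to even power.
Search a = 0, 1, 2, … for 2866 - a² a perfect square: first hit at a = 29: 2866 - 841 = 2025 = 45².
2866 = 29² + 45² = 841 + 2025 ✓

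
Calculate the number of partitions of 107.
431149389

p(n) counts ways to write n as a sum of positive integers (order ignored).
Euler's pentagonal recurrence: p(k) = p(k-1) + p(k-2) - p(k-5) - p(k-7) + p(k-12) + p(k-15) - ... (offsets j(3j∓1)/2, signs ++--, p(0)=1, p(<0)=0).
DP table for k = 0..106: p(0)=1, p(1)=1, p(2)=2, p(3)=3, p(4)=5, p(5)=7, p(6)=11, p(7)=15, p(8)=22, p(9)=30, p(10)=42, p(11)=56, p(12)=77, p(13)=101, p(14)=135, p(15)=176, p(16)=231, p(17)=297, p(18)=385, p(19)=490, p(20)=627, p(21)=792, p(22)=1002, p(23)=1255, p(24)=1575, p(25)=1958, p(26)=2436, p(27)=3010, p(28)=3718, p(29)=4565, p(30)=5604, p(31)=6842, p(32)=8349, p(33)=10143, p(34)=12310, p(35)=14883, p(36)=17977, p(37)=21637, p(38)=26015, p(39)=31185, p(40)=37338, p(41)=44583, p(42)=53174, p(43)=63261, p(44)=75175, p(45)=89134, p(46)=105558, p(47)=124754, p(48)=147273, p(49)=173525, p(50)=204226, p(51)=239943, p(52)=281589, p(53)=329931, p(54)=386155, p(55)=451276, p(56)=526823, p(57)=614154, p(58)=715220, p(59)=831820, p(60)=966467, p(61)=1121505, p(62)=1300156, p(63)=1505499, p(64)=1741630, p(65)=2012558, p(66)=2323520, p(67)=2679689, p(68)=3087735, p(69)=3554345, p(70)=4087968, p(71)=4697205, p(72)=5392783, p(73)=6185689, p(74)=7089500, p(75)=8118264, p(76)=9289091, p(77)=10619863, p(78)=12132164, p(79)=13848650, p(80)=15796476, p(81)=18004327, p(82)=20506255, p(83)=23338469, p(84)=26543660, p(85)=30167357, p(86)=34262962, p(87)=38887673, p(88)=44108109, p(89)=49995925, p(90)=56634173, p(91)=64112359, p(92)=72533807, p(93)=82010177, p(94)=92669720, p(95)=104651419, p(96)=118114304, p(97)=133230930, p(98)=150198136, p(99)=169229875, p(100)=190569292, p(101)=214481126, p(102)=241265379, p(103)=271248950, p(104)=304801365, p(105)=342325709, p(106)=384276336.
Final step: p(107) = p(106) + p(105) - p(102) - p(100) + p(95) + p(92) - p(85) - p(81) + p(72) + p(67) - p(56) - p(50) + p(37) + p(30) - p(15) - p(7)
= 384276336 + 342325709 - 241265379 - 190569292 + 104651419 + 72533807 - 30167357 - 18004327 + 5392783 + 2679689 - 526823 - 204226 + 21637 + 5604 - 176 - 15
= 431149389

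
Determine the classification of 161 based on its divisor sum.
deficient

Proper divisors of 161: sum = 1 + 7 + 23 = 31
Since 31 < 161, 161 is deficient.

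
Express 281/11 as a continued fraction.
[25; 1, 1, 5]

Euclidean algorithm steps:
281 = 25 × 11 + 6
11 = 1 × 6 + 5
6 = 1 × 5 + 1
5 = 5 × 1 + 0
Continued fraction: [25; 1, 1, 5]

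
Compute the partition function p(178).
571701605655

p(n) counts ways to write n as a sum of positive integers (order ignored).
Euler's pentagonal recurrence: p(k) = p(k-1) + p(k-2) - p(k-5) - p(k-7) + p(k-12) + p(k-15) - ... (offsets j(3j∓1)/2, signs ++--, p(0)=1, p(<0)=0).
DP table for k = 0..177: p(0)=1, p(1)=1, p(2)=2, p(3)=3, p(4)=5, p(5)=7, p(6)=11, p(7)=15, p(8)=22, p(9)=30, p(10)=42, p(11)=56, p(12)=77, p(13)=101, p(14)=135, p(15)=176, p(16)=231, p(17)=297, p(18)=385, p(19)=490, p(20)=627, p(21)=792, p(22)=1002, p(23)=1255, p(24)=1575, p(25)=1958, p(26)=2436, p(27)=3010, p(28)=3718, p(29)=4565, p(30)=5604, p(31)=6842, p(32)=8349, p(33)=10143, p(34)=12310, p(35)=14883, p(36)=17977, p(37)=21637, p(38)=26015, p(39)=31185, p(40)=37338, p(41)=44583, p(42)=53174, p(43)=63261, p(44)=75175, p(45)=89134, p(46)=105558, p(47)=124754, p(48)=147273, p(49)=173525, p(50)=204226, p(51)=239943, p(52)=281589, p(53)=329931, p(54)=386155, p(55)=451276, p(56)=526823, p(57)=614154, p(58)=715220, p(59)=831820, p(60)=966467, p(61)=1121505, p(62)=1300156, p(63)=1505499, p(64)=1741630, p(65)=2012558, p(66)=2323520, p(67)=2679689, p(68)=3087735, p(69)=3554345, p(70)=4087968, p(71)=4697205, p(72)=5392783, p(73)=6185689, p(74)=7089500, p(75)=8118264, p(76)=9289091, p(77)=10619863, p(78)=12132164, p(79)=13848650, p(80)=15796476, p(81)=18004327, p(82)=20506255, p(83)=23338469, p(84)=26543660, p(85)=30167357, p(86)=34262962, p(87)=38887673, p(88)=44108109, p(89)=49995925, p(90)=56634173, p(91)=64112359, p(92)=72533807, p(93)=82010177, p(94)=92669720, p(95)=104651419, p(96)=118114304, p(97)=133230930, p(98)=150198136, p(99)=169229875, p(100)=190569292, p(101)=214481126, p(102)=241265379, p(103)=271248950, p(104)=304801365, p(105)=342325709, p(106)=384276336, p(107)=431149389, p(108)=483502844, p(109)=541946240, p(110)=607163746, p(111)=679903203, p(112)=761002156, p(113)=851376628, p(114)=952050665, p(115)=1064144451, p(116)=1188908248, p(117)=1327710076, p(118)=1482074143, p(119)=1653668665, p(120)=1844349560, p(121)=2056148051, p(122)=2291320912, p(123)=2552338241, p(124)=2841940500, p(125)=3163127352, p(126)=3519222692, p(127)=3913864295, p(128)=4351078600, p(129)=4835271870, p(130)=5371315400, p(131)=5964539504, p(132)=6620830889, p(133)=7346629512, p(134)=8149040695, p(135)=9035836076, p(136)=10015581680, p(137)=11097645016, p(138)=12292341831, p(139)=13610949895, p(140)=15065878135, p(141)=16670689208, p(142)=18440293320, p(143)=20390982757, p(144)=22540654445, p(145)=24908858009, p(146)=27517052599, p(147)=30388671978, p(148)=33549419497, p(149)=37027355200, p(150)=40853235313, p(151)=45060624582, p(152)=49686288421, p(153)=54770336324, p(154)=60356673280, p(155)=66493182097, p(156)=73232243759, p(157)=80630964769, p(158)=88751778802, p(159)=97662728555, p(160)=107438159466, p(161)=118159068427, p(162)=129913904637, p(163)=142798995930, p(164)=156919475295, p(165)=172389800255, p(166)=189334822579, p(167)=207890420102, p(168)=228204732751, p(169)=250438925115, p(170)=274768617130, p(171)=301384802048, p(172)=330495499613, p(173)=362326859895, p(174)=397125074750, p(175)=435157697830, p(176)=476715857290, p(177)=522115831195.
Final step: p(178) = p(177) + p(176) - p(173) - p(171) + p(166) + p(163) - p(156) - p(152) + p(143) + p(138) - p(127) - p(121) + p(108) + p(101) - p(86) - p(78) + p(61) + p(52) - p(33) - p(23) + p(2)
= 522115831195 + 476715857290 - 362326859895 - 301384802048 + 189334822579 + 142798995930 - 73232243759 - 49686288421 + 20390982757 + 12292341831 - 3913864295 - 2056148051 + 483502844 + 214481126 - 34262962 - 12132164 + 1121505 + 281589 - 10143 - 1255 + 2
= 571701605655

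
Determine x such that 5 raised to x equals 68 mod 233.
211

Baby-step giant-step with step n = ⌈√233⌉ = 16.
Baby steps 5^j mod 233 (j:value) for j=0..15: 0:1, 1:5, 2:25, 3:125, 4:159, 5:96, 6:14, 7:70, 8:117, 9:119, 10:129, 11:179, 12:196, 13:48, 14:7, 15:35.
Giant-step multiplier: 5^(-16) ≡ 5^(232-16) = 5^216 ≡ 4 (mod 233).
Giant steps γ_i = 68·4^i mod 233: γ_0=68, γ_1=39, γ_2=156, γ_3=158, γ_4=166, γ_5=198, γ_6=93, γ_7=139, γ_8=90, γ_9=127, γ_10=42, γ_11=168, γ_12=206, γ_13=125 (in table at j=3).
x = i·n + j = 13·16 + 3 = 211.
Check: 5^211 ≡ 68 (mod 233).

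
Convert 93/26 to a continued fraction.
[3; 1, 1, 2, 1, 3]

Euclidean algorithm steps:
93 = 3 × 26 + 15
26 = 1 × 15 + 11
15 = 1 × 11 + 4
11 = 2 × 4 + 3
4 = 1 × 3 + 1
3 = 3 × 1 + 0
Continued fraction: [3; 1, 1, 2, 1, 3]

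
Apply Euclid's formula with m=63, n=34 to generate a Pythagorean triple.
(2813, 4284, 5125)

Euclid's formula: a = m² - n², b = 2mn, c = m² + n²
m = 63, n = 34
a = 63² - 34² = 3969 - 1156 = 2813
b = 2 × 63 × 34 = 4284
c = 63² + 34² = 3969 + 1156 = 5125
Verification: 2813² + 4284² = 7912969 + 18352656 = 26265625 = 5125² ✓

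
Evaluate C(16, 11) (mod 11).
1

Using Lucas' theorem:
Write n=16 and k=11 in base 11:
n in base 11: [1, 5]
k in base 11: [1, 0]
C(16,11) mod 11 = ∏ C(n_i, k_i) mod 11
Digit binomials (mod 11): C(1,1) = 1; C(5,0) = 1
Product: 1 × 1 = 1 ≡ 1 (mod 11)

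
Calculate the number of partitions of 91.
64112359

p(n) counts ways to write n as a sum of positive integers (order ignored).
Euler's pentagonal recurrence: p(k) = p(k-1) + p(k-2) - p(k-5) - p(k-7) + p(k-12) + p(k-15) - ... (offsets j(3j∓1)/2, signs ++--, p(0)=1, p(<0)=0).
DP table for k = 0..90: p(0)=1, p(1)=1, p(2)=2, p(3)=3, p(4)=5, p(5)=7, p(6)=11, p(7)=15, p(8)=22, p(9)=30, p(10)=42, p(11)=56, p(12)=77, p(13)=101, p(14)=135, p(15)=176, p(16)=231, p(17)=297, p(18)=385, p(19)=490, p(20)=627, p(21)=792, p(22)=1002, p(23)=1255, p(24)=1575, p(25)=1958, p(26)=2436, p(27)=3010, p(28)=3718, p(29)=4565, p(30)=5604, p(31)=6842, p(32)=8349, p(33)=10143, p(34)=12310, p(35)=14883, p(36)=17977, p(37)=21637, p(38)=26015, p(39)=31185, p(40)=37338, p(41)=44583, p(42)=53174, p(43)=63261, p(44)=75175, p(45)=89134, p(46)=105558, p(47)=124754, p(48)=147273, p(49)=173525, p(50)=204226, p(51)=239943, p(52)=281589, p(53)=329931, p(54)=386155, p(55)=451276, p(56)=526823, p(57)=614154, p(58)=715220, p(59)=831820, p(60)=966467, p(61)=1121505, p(62)=1300156, p(63)=1505499, p(64)=1741630, p(65)=2012558, p(66)=2323520, p(67)=2679689, p(68)=3087735, p(69)=3554345, p(70)=4087968, p(71)=4697205, p(72)=5392783, p(73)=6185689, p(74)=7089500, p(75)=8118264, p(76)=9289091, p(77)=10619863, p(78)=12132164, p(79)=13848650, p(80)=15796476, p(81)=18004327, p(82)=20506255, p(83)=23338469, p(84)=26543660, p(85)=30167357, p(86)=34262962, p(87)=38887673, p(88)=44108109, p(89)=49995925, p(90)=56634173.
Final step: p(91) = p(90) + p(89) - p(86) - p(84) + p(79) + p(76) - p(69) - p(65) + p(56) + p(51) - p(40) - p(34) + p(21) + p(14)
= 56634173 + 49995925 - 34262962 - 26543660 + 13848650 + 9289091 - 3554345 - 2012558 + 526823 + 239943 - 37338 - 12310 + 792 + 135
= 64112359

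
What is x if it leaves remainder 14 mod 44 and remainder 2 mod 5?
102

Using Chinese Remainder Theorem:
M = 44 × 5 = 220
M1 = 5, M2 = 44
y1 = 5^(-1) mod 44 = 9
y2 = 44^(-1) mod 5 = 4
x = (14×5×9 + 2×44×4) mod 220 = 102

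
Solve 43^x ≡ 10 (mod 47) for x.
5

Baby-step giant-step with step n = ⌈√47⌉ = 7.
Baby steps 43^j mod 47 (j:value) for j=0..6: 0:1, 1:43, 2:16, 3:30, 4:21, 5:10, 6:7.
h = 10 is already in the table at j=5, so x = 5.
Check: 43^5 ≡ 10 (mod 47).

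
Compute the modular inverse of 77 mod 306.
155

gcd(77, 306) = 1, so the inverse exists.
Extended Euclidean algorithm on (306, 77):
306 = 3 × 77 + 75  ⟹  75 = (1)·306 + (-3)·77
77 = 1 × 75 + 2  ⟹  2 = (-1)·306 + (4)·77
75 = 37 × 2 + 1  ⟹  1 = (38)·306 + (-151)·77
So (-151)·77 ≡ 1 (mod 306), i.e. 77^(-1) ≡ -151 ≡ 155 (mod 306).
Check: 77 × 155 = 11935 ≡ 1 (mod 306)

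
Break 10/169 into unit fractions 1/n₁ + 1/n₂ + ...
1/17 + 1/2873

Greedy algorithm:
10/169: ceiling(169/10) = 17, use 1/17
1/2873: ceiling(2873/1) = 2873, use 1/2873
Result: 10/169 = 1/17 + 1/2873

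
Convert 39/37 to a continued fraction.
[1; 18, 2]

Euclidean algorithm steps:
39 = 1 × 37 + 2
37 = 18 × 2 + 1
2 = 2 × 1 + 0
Continued fraction: [1; 18, 2]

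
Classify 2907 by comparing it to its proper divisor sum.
deficient

Proper divisors of 2907: sum = 1 + 3 + 9 + 17 + 19 + 51 + 57 + 153 + 171 + 323 + 969 = 1773
Since 1773 < 2907, 2907 is deficient.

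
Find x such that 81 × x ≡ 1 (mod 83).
41

gcd(81, 83) = 1, so the inverse exists.
Extended Euclidean algorithm on (83, 81):
83 = 1 × 81 + 2  ⟹  2 = (1)·83 + (-1)·81
81 = 40 × 2 + 1  ⟹  1 = (-40)·83 + (41)·81
So (41)·81 ≡ 1 (mod 83), i.e. 81^(-1) ≡ 41 (mod 83).
Check: 81 × 41 = 3321 ≡ 1 (mod 83)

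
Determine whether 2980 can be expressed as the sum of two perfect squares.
8² + 54² (a=8, b=54)

Factorization: 2980 = 2^2 × 5 × 149
By Fermat: n is sum of two squares iff every prime p ≡ 3 (mod 4) appears to even power.
All primes ≡ 3 (mod 4) appear to even power.
Search a = 0, 1, 2, … for 2980 - a² a perfect square: first hit at a = 8: 2980 - 64 = 2916 = 54².
2980 = 8² + 54² = 64 + 2916 ✓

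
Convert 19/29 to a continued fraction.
[0; 1, 1, 1, 9]

Euclidean algorithm steps:
19 = 0 × 29 + 19
29 = 1 × 19 + 10
19 = 1 × 10 + 9
10 = 1 × 9 + 1
9 = 9 × 1 + 0
Continued fraction: [0; 1, 1, 1, 9]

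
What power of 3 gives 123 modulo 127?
81

Baby-step giant-step with step n = ⌈√127⌉ = 12.
Baby steps 3^j mod 127 (j:value) for j=0..11: 0:1, 1:3, 2:9, 3:27, 4:81, 5:116, 6:94, 7:28, 8:84, 9:125, 10:121, 11:109.
Giant-step multiplier: 3^(-12) ≡ 3^(126-12) = 3^114 ≡ 87 (mod 127).
Giant steps γ_i = 123·87^i mod 127: γ_0=123, γ_1=33, γ_2=77, γ_3=95, γ_4=10, γ_5=108, γ_6=125 (in table at j=9).
x = i·n + j = 6·12 + 9 = 81.
Check: 3^81 ≡ 123 (mod 127).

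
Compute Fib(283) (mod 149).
84

Matrix identity: Q^n = [[F_(n+1), F_n], [F_n, F_(n-1)]] with Q = [[1,1],[1,0]].
n = 283 = 100011011₂. Square-and-multiply, entries mod 149:
Q^1 = [[1,1],[1,0]]
Q^2 = (Q^1)² = [[2,1],[1,1]]
Q^4 = (Q^2)² = [[5,3],[3,2]]
Q^8 = (Q^4)² = [[34,21],[21,13]]
Q^17 = (Q^8)²·Q = [[51,107],[107,93]]
Q^35 = (Q^17)²·Q = [[105,44],[44,61]]
Q^70 = (Q^35)² = [[147,3],[3,144]]
Q^141 = (Q^70)²·Q = [[141,13],[13,128]]
Q^283 = (Q^141)²·Q = [[5,84],[84,70]]
F_283 mod 149 = Q^283[0][1] = 84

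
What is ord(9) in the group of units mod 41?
4

41 is prime, so ord(9) divides φ(41) = 40.
Divisors of 40: 1, 2, 4, 5, 8, 10, 20, 40.
Repeated squaring: 9^1 ≡ 9, 9^2 ≡ 40, 9^4 ≡ 1, 9^8 ≡ 1, 9^16 ≡ 1, 9^32 ≡ 1 (mod 41).
Test 9^d mod 41 for each divisor d in increasing order:
9^1 ≡ 9
9^2 ≡ 40
9^4 ≡ 1  ← first divisor giving 1
The order is 4.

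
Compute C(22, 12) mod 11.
0

Using Lucas' theorem:
Write n=22 and k=12 in base 11:
n in base 11: [2, 0]
k in base 11: [1, 1]
C(22,12) mod 11 = ∏ C(n_i, k_i) mod 11
Digit binomials (mod 11): C(2,1) = 2; C(0,1) = 0 (k_i > n_i)
Product: 2 × 0 = 0 ≡ 0 (mod 11)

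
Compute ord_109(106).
54

109 is prime, so ord(106) divides φ(109) = 108.
Divisors of 108: 1, 2, 3, 4, 6, 9, 12, 18, 27, 36, 54, 108.
Repeated squaring: 106^1 ≡ 106, 106^2 ≡ 9, 106^4 ≡ 81, 106^8 ≡ 21, 106^16 ≡ 5, 106^32 ≡ 25, 106^64 ≡ 80 (mod 109).
Test 106^d mod 109 for each divisor d in increasing order:
106^1 ≡ 106
106^2 ≡ 9
106^3 = 106^2·106^1 ≡ 82
106^4 ≡ 81
106^6 = 106^4·106^2 ≡ 75
106^9 = 106^8·106^1 ≡ 46
106^12 = 106^8·106^4 ≡ 66
106^18 = 106^16·106^2 ≡ 45
106^27 = 106^16·106^8·106^2·106^1 ≡ 108
106^36 = 106^32·106^4 ≡ 63
106^54 = 106^32·106^16·106^4·106^2 ≡ 1  ← first divisor giving 1
The order is 54.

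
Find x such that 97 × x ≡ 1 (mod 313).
71

gcd(97, 313) = 1, so the inverse exists.
Extended Euclidean algorithm on (313, 97):
313 = 3 × 97 + 22  ⟹  22 = (1)·313 + (-3)·97
97 = 4 × 22 + 9  ⟹  9 = (-4)·313 + (13)·97
22 = 2 × 9 + 4  ⟹  4 = (9)·313 + (-29)·97
9 = 2 × 4 + 1  ⟹  1 = (-22)·313 + (71)·97
So (71)·97 ≡ 1 (mod 313), i.e. 97^(-1) ≡ 71 (mod 313).
Check: 97 × 71 = 6887 ≡ 1 (mod 313)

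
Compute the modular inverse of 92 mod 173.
126

gcd(92, 173) = 1, so the inverse exists.
Extended Euclidean algorithm on (173, 92):
173 = 1 × 92 + 81  ⟹  81 = (1)·173 + (-1)·92
92 = 1 × 81 + 11  ⟹  11 = (-1)·173 + (2)·92
81 = 7 × 11 + 4  ⟹  4 = (8)·173 + (-15)·92
11 = 2 × 4 + 3  ⟹  3 = (-17)·173 + (32)·92
4 = 1 × 3 + 1  ⟹  1 = (25)·173 + (-47)·92
So (-47)·92 ≡ 1 (mod 173), i.e. 92^(-1) ≡ -47 ≡ 126 (mod 173).
Check: 92 × 126 = 11592 ≡ 1 (mod 173)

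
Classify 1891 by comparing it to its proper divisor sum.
deficient

Proper divisors of 1891: sum = 1 + 31 + 61 = 93
Since 93 < 1891, 1891 is deficient.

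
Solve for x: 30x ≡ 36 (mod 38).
x ≡ 5 (mod 19)

gcd(30, 38) = 2, which divides 36, so solutions exist.
Divide through by 2: 15x ≡ 18 (mod 19).
Find 15^(-1) mod 19 by the extended Euclidean algorithm:
19 = 1 × 15 + 4  ⟹  4 = (1)·19 + (-1)·15
15 = 3 × 4 + 3  ⟹  3 = (-3)·19 + (4)·15
4 = 1 × 3 + 1  ⟹  1 = (4)·19 + (-5)·15
So (-5)·15 ≡ 1 (mod 19), i.e. 15^(-1) ≡ -5 ≡ 14 (mod 19).
x ≡ 14 × 18 = 252 ≡ 5 (mod 19).
Check: 30 × 5 = 150 ≡ 36 (mod 38).
x ≡ 5 (mod 19), giving 2 solutions mod 38.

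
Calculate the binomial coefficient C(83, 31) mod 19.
0

Using Lucas' theorem:
Write n=83 and k=31 in base 19:
n in base 19: [4, 7]
k in base 19: [1, 12]
C(83,31) mod 19 = ∏ C(n_i, k_i) mod 19
Digit binomials (mod 19): C(4,1) = 4; C(7,12) = 0 (k_i > n_i)
Product: 4 × 0 = 0 ≡ 0 (mod 19)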